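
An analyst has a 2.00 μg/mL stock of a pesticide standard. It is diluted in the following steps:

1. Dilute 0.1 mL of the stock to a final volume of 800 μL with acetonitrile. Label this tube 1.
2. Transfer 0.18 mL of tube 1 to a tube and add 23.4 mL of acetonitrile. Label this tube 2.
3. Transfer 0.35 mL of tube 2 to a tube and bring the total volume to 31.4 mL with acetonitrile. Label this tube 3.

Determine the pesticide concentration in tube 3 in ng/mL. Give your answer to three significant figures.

0.0213 ng/mL

Step 1: 0.1 mL brought to 800 μL → factor 0.8/0.1 = 8
Step 2: 0.18 mL + 23.4 mL = 23.58 mL total → factor 23.58/0.18 = 131
Step 3: 0.35 mL brought to 31.4 mL → factor 31.4/0.35 = 89.714
Overall dilution factor = 8 × 131 × 89.714 = 94021
Final = 2.00 μg/mL / 94021 = 2.127 × 10^-5 μg/mL = 0.0213 ng/mL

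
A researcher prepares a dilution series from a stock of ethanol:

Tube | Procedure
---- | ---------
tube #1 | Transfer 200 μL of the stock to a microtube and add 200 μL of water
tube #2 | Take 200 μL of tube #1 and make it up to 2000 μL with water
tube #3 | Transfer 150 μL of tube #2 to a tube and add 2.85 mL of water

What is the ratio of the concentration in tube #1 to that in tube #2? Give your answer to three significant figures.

10.0

Step 1: 200 μL + 200 μL = 400 μL total → factor 400/200 = 2
Step 2: 200 μL brought to 2000 μL → factor 2000/200 = 10
Dilution factor to tube #1 = 2; to tube #2 = 20
[tube #1]/[tube #2] = (factor to tube #2)/(factor to tube #1) = 20/2 = 10.0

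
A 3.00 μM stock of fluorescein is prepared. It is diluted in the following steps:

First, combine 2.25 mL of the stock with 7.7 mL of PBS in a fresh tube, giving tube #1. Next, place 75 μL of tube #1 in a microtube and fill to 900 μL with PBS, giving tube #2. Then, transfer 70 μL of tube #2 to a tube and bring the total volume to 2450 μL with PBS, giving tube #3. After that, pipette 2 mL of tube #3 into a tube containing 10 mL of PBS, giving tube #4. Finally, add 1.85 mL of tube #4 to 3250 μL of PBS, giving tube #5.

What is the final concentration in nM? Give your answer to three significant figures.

Step 1: 2.25 mL + 7.7 mL = 9.95 mL total → factor 9.95/2.25 = 4.4222
Step 2: 75 μL brought to 900 μL → factor 900/75 = 12
Step 3: 70 μL brought to 2450 μL → factor 2450/70 = 35
Step 4: 2 mL + 10 mL = 12 mL total → factor 12/2 = 6
Step 5: 1.85 mL + 3250 μL = 5.1 mL total → factor 5.1/1.85 = 2.7568
Overall dilution factor = 4.4222 × 12 × 35 × 6 × 2.7568 = 30721
Final = 3.00 μM / 30721 = 9.765 × 10^-5 μM = 0.0977 nM

0.0977 nM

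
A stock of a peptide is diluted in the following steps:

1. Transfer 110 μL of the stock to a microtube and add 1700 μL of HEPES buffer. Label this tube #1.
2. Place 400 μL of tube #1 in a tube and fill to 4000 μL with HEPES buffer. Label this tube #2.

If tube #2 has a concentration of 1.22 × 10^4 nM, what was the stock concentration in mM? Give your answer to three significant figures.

Step 1: 110 μL + 1700 μL = 1810 μL total → factor 1810/110 = 16.455
Step 2: 400 μL brought to 4000 μL → factor 4000/400 = 10
Overall dilution factor = 16.455 × 10 = 164.55
Stock = 1.22 × 10^4 nM × 164.55 = 2.007 × 10^6 nM = 2.01 mM

2.01 mM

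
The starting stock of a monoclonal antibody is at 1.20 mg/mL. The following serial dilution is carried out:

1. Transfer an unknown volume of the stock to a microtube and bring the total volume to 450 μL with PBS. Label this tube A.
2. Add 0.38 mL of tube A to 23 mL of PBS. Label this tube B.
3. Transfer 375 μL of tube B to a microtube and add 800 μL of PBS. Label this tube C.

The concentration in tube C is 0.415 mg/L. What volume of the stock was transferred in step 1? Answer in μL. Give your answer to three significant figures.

Step 1: v brought to 450 μL → factor = 450 μL/v
Step 2: 0.38 mL + 23 mL = 23.38 mL total → factor 23.38/0.38 = 61.526
Step 3: 375 μL + 800 μL = 1175 μL total → factor 1175/375 = 3.1333
Product of known-step factors = 192.78
Overall factor = 1.20 mg/mL / (0.415 mg/L) = 2891.6
Step-1 factor = 2891.6 / 192.78 = 14.999
v = 450 μL / 14.999 = 30.0 μL

30.0 μL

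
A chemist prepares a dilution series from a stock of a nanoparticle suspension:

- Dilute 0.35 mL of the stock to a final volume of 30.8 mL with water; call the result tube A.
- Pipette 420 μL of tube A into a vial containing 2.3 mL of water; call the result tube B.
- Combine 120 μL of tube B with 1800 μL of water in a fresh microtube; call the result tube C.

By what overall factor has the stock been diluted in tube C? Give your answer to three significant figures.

9.12 × 10^3

Step 1: 0.35 mL brought to 30.8 mL → factor 30.8/0.35 = 88
Step 2: 420 μL + 2.3 mL = 2720 μL total → factor 2720/420 = 6.4762
Step 3: 120 μL + 1800 μL = 1920 μL total → factor 1920/120 = 16
Overall dilution factor = 88 × 6.4762 × 16 = 9118.5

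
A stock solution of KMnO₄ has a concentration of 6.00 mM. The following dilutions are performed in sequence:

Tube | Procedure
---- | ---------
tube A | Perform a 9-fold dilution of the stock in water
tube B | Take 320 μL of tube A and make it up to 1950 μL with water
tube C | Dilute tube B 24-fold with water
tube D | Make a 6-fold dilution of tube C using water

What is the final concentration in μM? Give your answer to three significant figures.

0.760 μM

Step 1: 9-fold → factor 9
Step 2: 320 μL brought to 1950 μL → factor 1950/320 = 6.0938
Step 3: 24-fold → factor 24
Step 4: 6-fold → factor 6
Overall dilution factor = 9 × 6.0938 × 24 × 6 = 7897.5
Final = 6.00 mM / 7897.5 = 0.0007597 mM = 0.760 μM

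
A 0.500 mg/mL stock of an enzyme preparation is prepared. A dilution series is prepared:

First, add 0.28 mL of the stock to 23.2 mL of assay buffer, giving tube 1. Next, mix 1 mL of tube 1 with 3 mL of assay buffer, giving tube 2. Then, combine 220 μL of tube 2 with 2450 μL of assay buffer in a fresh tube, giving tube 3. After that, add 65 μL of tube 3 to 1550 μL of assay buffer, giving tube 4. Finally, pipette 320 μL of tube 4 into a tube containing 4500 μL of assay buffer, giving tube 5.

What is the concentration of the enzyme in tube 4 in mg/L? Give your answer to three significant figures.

Step 1: 0.28 mL + 23.2 mL = 23.48 mL total → factor 23.48/0.28 = 83.857
Step 2: 1 mL + 3 mL = 4 mL total → factor 4/1 = 4
Step 3: 220 μL + 2450 μL = 2670 μL total → factor 2670/220 = 12.136
Step 4: 65 μL + 1550 μL = 1615 μL total → factor 1615/65 = 24.846
Dilution factor through tube 4 = 83.857 × 4 × 12.136 × 24.846 = 1.0115 × 10^5
[tube 4] = 0.500 mg/mL / 1.0115 × 10^5 = 4.943 × 10^-6 mg/mL = 0.00494 mg/L

0.00494 mg/L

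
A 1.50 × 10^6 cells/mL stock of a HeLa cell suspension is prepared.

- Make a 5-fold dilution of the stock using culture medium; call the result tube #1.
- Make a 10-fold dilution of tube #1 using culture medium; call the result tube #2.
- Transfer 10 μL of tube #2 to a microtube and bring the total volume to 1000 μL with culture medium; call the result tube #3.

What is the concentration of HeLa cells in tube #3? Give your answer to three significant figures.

300 cells/mL

Step 1: 5-fold → factor 5
Step 2: 10-fold → factor 10
Step 3: 10 μL brought to 1000 μL → factor 1000/10 = 100
Overall dilution factor = 5 × 10 × 100 = 5000
Final = 1.50 × 10^6 cells/mL / 5000 = 300 cells/mL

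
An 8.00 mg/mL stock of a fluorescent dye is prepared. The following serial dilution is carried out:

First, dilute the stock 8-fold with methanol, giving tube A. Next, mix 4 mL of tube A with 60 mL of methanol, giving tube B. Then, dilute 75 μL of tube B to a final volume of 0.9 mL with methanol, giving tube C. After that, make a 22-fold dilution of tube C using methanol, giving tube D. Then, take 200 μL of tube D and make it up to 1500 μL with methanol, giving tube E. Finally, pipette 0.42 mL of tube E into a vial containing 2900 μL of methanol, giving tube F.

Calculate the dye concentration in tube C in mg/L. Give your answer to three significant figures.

5.21 mg/L

Step 1: 8-fold → factor 8
Step 2: 4 mL + 60 mL = 64 mL total → factor 64/4 = 16
Step 3: 75 μL brought to 0.9 mL → factor 900/75 = 12
Dilution factor through tube C = 8 × 16 × 12 = 1536
[tube C] = 8.00 mg/mL / 1536 = 0.005208 mg/mL = 5.21 mg/L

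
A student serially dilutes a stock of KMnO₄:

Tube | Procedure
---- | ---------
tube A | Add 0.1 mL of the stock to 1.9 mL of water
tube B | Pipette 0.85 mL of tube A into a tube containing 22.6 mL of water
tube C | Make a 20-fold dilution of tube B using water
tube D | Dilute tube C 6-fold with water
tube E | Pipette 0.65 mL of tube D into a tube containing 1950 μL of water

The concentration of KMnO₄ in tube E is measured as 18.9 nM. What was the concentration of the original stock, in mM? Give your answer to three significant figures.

5.01 mM

Step 1: 0.1 mL + 1.9 mL = 2 mL total → factor 2/0.1 = 20
Step 2: 0.85 mL + 22.6 mL = 23.45 mL total → factor 23.45/0.85 = 27.588
Step 3: 20-fold → factor 20
Step 4: 6-fold → factor 6
Step 5: 0.65 mL + 1950 μL = 2.6 mL total → factor 2.6/0.65 = 4
Overall dilution factor = 20 × 27.588 × 20 × 6 × 4 = 2.6485 × 10^5
Stock = 18.9 nM × 2.6485 × 10^5 = 5.006 × 10^6 nM = 5.01 mM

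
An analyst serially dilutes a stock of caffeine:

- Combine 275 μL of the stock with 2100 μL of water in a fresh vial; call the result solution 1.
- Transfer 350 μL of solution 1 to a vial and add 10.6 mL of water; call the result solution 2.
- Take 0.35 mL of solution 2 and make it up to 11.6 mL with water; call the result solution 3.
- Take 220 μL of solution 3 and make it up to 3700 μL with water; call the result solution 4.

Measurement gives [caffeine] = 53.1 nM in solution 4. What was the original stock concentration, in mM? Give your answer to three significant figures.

8.00 mM

Step 1: 275 μL + 2100 μL = 2375 μL total → factor 2375/275 = 8.6364
Step 2: 350 μL + 10.6 mL = 10950 μL total → factor 10950/350 = 31.286
Step 3: 0.35 mL brought to 11.6 mL → factor 11.6/0.35 = 33.143
Step 4: 220 μL brought to 3700 μL → factor 3700/220 = 16.818
Overall dilution factor = 8.6364 × 31.286 × 33.143 × 16.818 = 1.5061 × 10^5
Stock = 53.1 nM × 1.5061 × 10^5 = 7.997 × 10^6 nM = 8.00 mM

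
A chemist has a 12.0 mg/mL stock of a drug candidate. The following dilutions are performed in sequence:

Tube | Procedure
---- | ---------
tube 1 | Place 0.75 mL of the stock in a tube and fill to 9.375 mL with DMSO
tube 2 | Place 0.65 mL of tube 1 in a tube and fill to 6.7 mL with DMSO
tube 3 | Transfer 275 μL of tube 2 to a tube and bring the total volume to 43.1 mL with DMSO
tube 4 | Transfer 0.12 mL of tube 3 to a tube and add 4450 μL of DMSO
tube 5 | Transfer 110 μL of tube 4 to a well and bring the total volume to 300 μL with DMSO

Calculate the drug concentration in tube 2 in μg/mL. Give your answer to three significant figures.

Step 1: 0.75 mL brought to 9.375 mL → factor 9.375/0.75 = 12.5
Step 2: 0.65 mL brought to 6.7 mL → factor 6.7/0.65 = 10.308
Dilution factor through tube 2 = 12.5 × 10.308 = 128.85
[tube 2] = 12.0 mg/mL / 128.85 = 0.09313 mg/mL = 93.1 μg/mL

93.1 μg/mL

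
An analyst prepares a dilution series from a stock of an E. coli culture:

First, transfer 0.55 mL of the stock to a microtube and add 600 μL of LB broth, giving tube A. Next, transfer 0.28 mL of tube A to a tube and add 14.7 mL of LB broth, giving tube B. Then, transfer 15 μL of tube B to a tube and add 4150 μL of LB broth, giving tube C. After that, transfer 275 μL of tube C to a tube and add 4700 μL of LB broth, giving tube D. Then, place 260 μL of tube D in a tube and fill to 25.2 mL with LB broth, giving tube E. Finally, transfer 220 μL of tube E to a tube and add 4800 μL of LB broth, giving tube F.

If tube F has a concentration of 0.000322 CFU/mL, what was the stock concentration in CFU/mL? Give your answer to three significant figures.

Step 1: 0.55 mL + 600 μL = 1.15 mL total → factor 1.15/0.55 = 2.0909
Step 2: 0.28 mL + 14.7 mL = 14.98 mL total → factor 14.98/0.28 = 53.5
Step 3: 15 μL + 4150 μL = 4165 μL total → factor 4165/15 = 277.67
Step 4: 275 μL + 4700 μL = 4975 μL total → factor 4975/275 = 18.091
Step 5: 260 μL brought to 25.2 mL → factor 25200/260 = 96.923
Step 6: 220 μL + 4800 μL = 5020 μL total → factor 5020/220 = 22.818
Overall dilution factor = 2.0909 × 53.5 × 277.67 × 18.091 × 96.923 × 22.818 = 1.2427 × 10^9
Stock = 0.000322 CFU/mL × 1.2427 × 10^9 = 4.00 × 10^5 CFU/mL

4.00 × 10^5 CFU/mL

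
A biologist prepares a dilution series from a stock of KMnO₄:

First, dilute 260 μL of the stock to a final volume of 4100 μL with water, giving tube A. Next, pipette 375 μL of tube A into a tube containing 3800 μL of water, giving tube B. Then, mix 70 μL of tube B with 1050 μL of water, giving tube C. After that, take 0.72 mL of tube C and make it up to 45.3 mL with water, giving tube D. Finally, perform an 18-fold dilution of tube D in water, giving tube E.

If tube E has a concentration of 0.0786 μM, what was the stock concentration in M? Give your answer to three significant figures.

0.250 M

Step 1: 260 μL brought to 4100 μL → factor 4100/260 = 15.769
Step 2: 375 μL + 3800 μL = 4175 μL total → factor 4175/375 = 11.133
Step 3: 70 μL + 1050 μL = 1120 μL total → factor 1120/70 = 16
Step 4: 0.72 mL brought to 45.3 mL → factor 45.3/0.72 = 62.917
Step 5: 18-fold → factor 18
Overall dilution factor = 15.769 × 11.133 × 16 × 62.917 × 18 = 3.1812 × 10^6
Stock = 0.0786 μM × 3.1812 × 10^6 = 2.500 × 10^5 μM = 0.250 M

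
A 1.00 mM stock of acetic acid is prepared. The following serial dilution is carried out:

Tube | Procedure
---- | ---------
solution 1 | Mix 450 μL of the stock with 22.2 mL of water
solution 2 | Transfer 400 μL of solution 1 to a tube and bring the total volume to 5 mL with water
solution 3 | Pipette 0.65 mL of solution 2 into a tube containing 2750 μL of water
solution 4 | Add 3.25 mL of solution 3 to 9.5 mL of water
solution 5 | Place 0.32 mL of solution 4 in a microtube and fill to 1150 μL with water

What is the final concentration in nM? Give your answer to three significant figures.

21.6 nM

Step 1: 450 μL + 22.2 mL = 22650 μL total → factor 22650/450 = 50.333
Step 2: 400 μL brought to 5 mL → factor 5000/400 = 12.5
Step 3: 0.65 mL + 2750 μL = 3.4 mL total → factor 3.4/0.65 = 5.2308
Step 4: 3.25 mL + 9.5 mL = 12.75 mL total → factor 12.75/3.25 = 3.9231
Step 5: 0.32 mL brought to 1150 μL → factor 1.15/0.32 = 3.5938
Overall dilution factor = 50.333 × 12.5 × 5.2308 × 3.9231 × 3.5938 = 46399
Final = 1.00 mM / 46399 = 2.155 × 10^-5 mM = 21.6 nM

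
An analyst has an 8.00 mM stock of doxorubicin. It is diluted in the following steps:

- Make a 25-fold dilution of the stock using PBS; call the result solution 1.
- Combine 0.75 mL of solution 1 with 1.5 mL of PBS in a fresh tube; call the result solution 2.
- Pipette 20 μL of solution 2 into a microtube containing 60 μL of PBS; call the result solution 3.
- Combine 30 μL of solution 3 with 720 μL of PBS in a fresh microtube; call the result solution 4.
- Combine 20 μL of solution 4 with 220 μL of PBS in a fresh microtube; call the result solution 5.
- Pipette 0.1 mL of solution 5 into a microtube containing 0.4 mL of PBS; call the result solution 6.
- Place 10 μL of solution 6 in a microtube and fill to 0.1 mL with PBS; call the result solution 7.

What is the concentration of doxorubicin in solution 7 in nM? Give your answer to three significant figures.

1.78 nM

Step 1: 25-fold → factor 25
Step 2: 0.75 mL + 1.5 mL = 2.25 mL total → factor 2.25/0.75 = 3
Step 3: 20 μL + 60 μL = 80 μL total → factor 80/20 = 4
Step 4: 30 μL + 720 μL = 750 μL total → factor 750/30 = 25
Step 5: 20 μL + 220 μL = 240 μL total → factor 240/20 = 12
Step 6: 0.1 mL + 0.4 mL = 0.5 mL total → factor 0.5/0.1 = 5
Step 7: 10 μL brought to 0.1 mL → factor 100/10 = 10
Overall dilution factor = 25 × 3 × 4 × 25 × 12 × 5 × 10 = 4.5 × 10^6
Final = 8.00 mM / 4.5 × 10^6 = 1.778 × 10^-6 mM = 1.78 nM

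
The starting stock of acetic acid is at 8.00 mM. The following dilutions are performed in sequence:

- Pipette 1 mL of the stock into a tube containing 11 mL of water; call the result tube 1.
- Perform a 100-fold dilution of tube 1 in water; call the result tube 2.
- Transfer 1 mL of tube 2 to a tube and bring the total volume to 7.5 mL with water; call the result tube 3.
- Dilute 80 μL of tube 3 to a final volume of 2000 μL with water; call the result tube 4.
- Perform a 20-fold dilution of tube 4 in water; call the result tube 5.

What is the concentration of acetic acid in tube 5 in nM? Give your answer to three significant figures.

Step 1: 1 mL + 11 mL = 12 mL total → factor 12/1 = 12
Step 2: 100-fold → factor 100
Step 3: 1 mL brought to 7.5 mL → factor 7.5/1 = 7.5
Step 4: 80 μL brought to 2000 μL → factor 2000/80 = 25
Step 5: 20-fold → factor 20
Overall dilution factor = 12 × 100 × 7.5 × 25 × 20 = 4.5 × 10^6
Final = 8.00 mM / 4.5 × 10^6 = 1.778 × 10^-6 mM = 1.78 nM

1.78 nM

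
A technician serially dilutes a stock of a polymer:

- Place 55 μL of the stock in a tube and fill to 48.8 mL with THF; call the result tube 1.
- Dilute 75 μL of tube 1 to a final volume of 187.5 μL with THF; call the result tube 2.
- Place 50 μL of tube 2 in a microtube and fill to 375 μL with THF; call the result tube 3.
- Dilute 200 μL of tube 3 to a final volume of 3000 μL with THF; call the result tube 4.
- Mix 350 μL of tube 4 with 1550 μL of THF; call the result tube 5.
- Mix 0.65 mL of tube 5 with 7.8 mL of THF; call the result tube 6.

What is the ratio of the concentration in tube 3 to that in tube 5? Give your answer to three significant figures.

Step 1: 55 μL brought to 48.8 mL → factor 48800/55 = 887.27
Step 2: 75 μL brought to 187.5 μL → factor 187.5/75 = 2.5
Step 3: 50 μL brought to 375 μL → factor 375/50 = 7.5
Step 4: 200 μL brought to 3000 μL → factor 3000/200 = 15
Step 5: 350 μL + 1550 μL = 1900 μL total → factor 1900/350 = 5.4286
Dilution factor to tube 3 = 16636; to tube 5 = 1.3547 × 10^6
[tube 3]/[tube 5] = (factor to tube 5)/(factor to tube 3) = 1.3547 × 10^6/16636 = 81.4

81.4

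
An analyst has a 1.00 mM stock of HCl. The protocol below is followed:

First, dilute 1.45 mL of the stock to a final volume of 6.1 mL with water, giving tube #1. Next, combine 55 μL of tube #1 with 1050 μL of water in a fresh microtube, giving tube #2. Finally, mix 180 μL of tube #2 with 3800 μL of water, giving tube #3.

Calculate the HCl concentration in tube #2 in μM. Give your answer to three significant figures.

Step 1: 1.45 mL brought to 6.1 mL → factor 6.1/1.45 = 4.2069
Step 2: 55 μL + 1050 μL = 1105 μL total → factor 1105/55 = 20.091
Dilution factor through tube #2 = 4.2069 × 20.091 = 84.52
[tube #2] = 1.00 mM / 84.52 = 0.01183 mM = 11.8 μM

11.8 μM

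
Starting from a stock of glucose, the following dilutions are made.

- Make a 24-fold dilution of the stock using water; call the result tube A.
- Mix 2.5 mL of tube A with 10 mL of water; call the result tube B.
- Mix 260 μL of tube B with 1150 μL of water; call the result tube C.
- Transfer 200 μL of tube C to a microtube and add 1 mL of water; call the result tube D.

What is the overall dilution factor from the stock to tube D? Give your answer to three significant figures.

Step 1: 24-fold → factor 24
Step 2: 2.5 mL + 10 mL = 12.5 mL total → factor 12.5/2.5 = 5
Step 3: 260 μL + 1150 μL = 1410 μL total → factor 1410/260 = 5.4231
Step 4: 200 μL + 1 mL = 1200 μL total → factor 1200/200 = 6
Overall dilution factor = 24 × 5 × 5.4231 × 6 = 3904.6

3.90 × 10^3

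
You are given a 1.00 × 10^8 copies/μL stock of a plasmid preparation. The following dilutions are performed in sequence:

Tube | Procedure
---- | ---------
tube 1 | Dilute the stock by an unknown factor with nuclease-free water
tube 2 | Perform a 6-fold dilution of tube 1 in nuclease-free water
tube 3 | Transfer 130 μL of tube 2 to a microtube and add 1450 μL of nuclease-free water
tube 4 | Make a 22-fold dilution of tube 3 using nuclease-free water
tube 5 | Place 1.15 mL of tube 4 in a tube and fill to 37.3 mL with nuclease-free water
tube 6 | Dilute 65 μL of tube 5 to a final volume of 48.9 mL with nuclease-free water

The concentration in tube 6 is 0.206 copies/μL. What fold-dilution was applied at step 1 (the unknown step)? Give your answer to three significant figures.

12.4-fold

Step 1: unknown factor x
Step 2: 6-fold → factor 6
Step 3: 130 μL + 1450 μL = 1580 μL total → factor 1580/130 = 12.154
Step 4: 22-fold → factor 22
Step 5: 1.15 mL brought to 37.3 mL → factor 37.3/1.15 = 32.435
Step 6: 65 μL brought to 48.9 mL → factor 48900/65 = 752.31
Product of known-step factors = 3.9147 × 10^7
Overall factor = 1.00 × 10^8 copies/μL / (0.206 copies/μL) = 4.8544 × 10^8
x = 4.8544 × 10^8 / 3.9147 × 10^7 = 12.4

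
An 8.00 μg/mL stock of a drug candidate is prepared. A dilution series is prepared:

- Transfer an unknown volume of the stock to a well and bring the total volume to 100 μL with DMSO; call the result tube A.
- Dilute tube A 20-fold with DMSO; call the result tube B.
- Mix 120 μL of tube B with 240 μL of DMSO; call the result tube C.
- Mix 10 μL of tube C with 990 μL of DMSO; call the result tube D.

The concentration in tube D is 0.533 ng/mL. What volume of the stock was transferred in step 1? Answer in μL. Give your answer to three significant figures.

Step 1: v brought to 100 μL → factor = 100 μL/v
Step 2: 20-fold → factor 20
Step 3: 120 μL + 240 μL = 360 μL total → factor 360/120 = 3
Step 4: 10 μL + 990 μL = 1000 μL total → factor 1000/10 = 100
Product of known-step factors = 6000
Overall factor = 8.00 μg/mL / (0.533 ng/mL) = 15009
Step-1 factor = 15009 / 6000 = 2.5016
v = 100 μL / 2.5016 = 40.0 μL

40.0 μL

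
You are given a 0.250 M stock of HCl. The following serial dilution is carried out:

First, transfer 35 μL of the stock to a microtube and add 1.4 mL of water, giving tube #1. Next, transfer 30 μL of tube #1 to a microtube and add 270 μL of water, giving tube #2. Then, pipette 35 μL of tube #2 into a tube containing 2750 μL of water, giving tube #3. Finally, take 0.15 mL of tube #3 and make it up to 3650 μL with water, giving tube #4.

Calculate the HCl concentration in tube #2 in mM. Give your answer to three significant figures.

Step 1: 35 μL + 1.4 mL = 1435 μL total → factor 1435/35 = 41
Step 2: 30 μL + 270 μL = 300 μL total → factor 300/30 = 10
Dilution factor through tube #2 = 41 × 10 = 410
[tube #2] = 0.250 M / 410 = 0.0006098 M = 0.610 mM

0.610 mM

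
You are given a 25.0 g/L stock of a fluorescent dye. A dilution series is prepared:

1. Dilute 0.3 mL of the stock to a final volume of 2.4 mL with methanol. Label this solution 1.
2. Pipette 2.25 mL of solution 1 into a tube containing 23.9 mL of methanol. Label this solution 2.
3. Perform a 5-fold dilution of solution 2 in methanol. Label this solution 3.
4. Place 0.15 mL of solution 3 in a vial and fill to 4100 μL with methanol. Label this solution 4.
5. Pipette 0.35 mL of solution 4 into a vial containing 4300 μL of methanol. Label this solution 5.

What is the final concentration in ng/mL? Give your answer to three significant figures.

Step 1: 0.3 mL brought to 2.4 mL → factor 2.4/0.3 = 8
Step 2: 2.25 mL + 23.9 mL = 26.15 mL total → factor 26.15/2.25 = 11.622
Step 3: 5-fold → factor 5
Step 4: 0.15 mL brought to 4100 μL → factor 4.1/0.15 = 27.333
Step 5: 0.35 mL + 4300 μL = 4.65 mL total → factor 4.65/0.35 = 13.286
Overall dilution factor = 8 × 11.622 × 5 × 27.333 × 13.286 = 1.6882 × 10^5
Final = 25.0 g/L / 1.6882 × 10^5 = 0.0001481 g/L = 148 ng/mL

148 ng/mL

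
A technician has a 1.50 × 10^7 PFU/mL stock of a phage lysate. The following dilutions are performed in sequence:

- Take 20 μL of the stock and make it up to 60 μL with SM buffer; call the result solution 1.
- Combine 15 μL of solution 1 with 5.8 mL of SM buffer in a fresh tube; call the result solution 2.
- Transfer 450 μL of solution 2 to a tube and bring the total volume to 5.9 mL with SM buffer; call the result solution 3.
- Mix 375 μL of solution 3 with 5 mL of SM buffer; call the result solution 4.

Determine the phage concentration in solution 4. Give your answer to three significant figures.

Step 1: 20 μL brought to 60 μL → factor 60/20 = 3
Step 2: 15 μL + 5.8 mL = 5815 μL total → factor 5815/15 = 387.67
Step 3: 450 μL brought to 5.9 mL → factor 5900/450 = 13.111
Step 4: 375 μL + 5 mL = 5375 μL total → factor 5375/375 = 14.333
Overall dilution factor = 3 × 387.67 × 13.111 × 14.333 = 2.1856 × 10^5
Final = 1.50 × 10^7 PFU/mL / 2.1856 × 10^5 = 68.6 PFU/mL

68.6 PFU/mL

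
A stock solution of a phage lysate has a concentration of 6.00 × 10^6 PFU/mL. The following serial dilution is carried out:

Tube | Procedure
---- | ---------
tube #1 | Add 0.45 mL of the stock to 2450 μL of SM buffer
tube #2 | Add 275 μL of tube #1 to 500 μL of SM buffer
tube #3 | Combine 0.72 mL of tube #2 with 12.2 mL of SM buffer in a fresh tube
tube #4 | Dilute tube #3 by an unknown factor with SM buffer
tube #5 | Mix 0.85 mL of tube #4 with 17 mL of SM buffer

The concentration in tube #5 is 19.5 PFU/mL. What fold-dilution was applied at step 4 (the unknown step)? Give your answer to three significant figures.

Step 1: 0.45 mL + 2450 μL = 2.9 mL total → factor 2.9/0.45 = 6.4444
Step 2: 275 μL + 500 μL = 775 μL total → factor 775/275 = 2.8182
Step 3: 0.72 mL + 12.2 mL = 12.92 mL total → factor 12.92/0.72 = 17.944
Step 4: unknown factor x
Step 5: 0.85 mL + 17 mL = 17.85 mL total → factor 17.85/0.85 = 21
Product of known-step factors = 6843.9
Overall factor = 6.00 × 10^6 PFU/mL / (19.5 PFU/mL) = 3.0769 × 10^5
x = 3.0769 × 10^5 / 6843.9 = 45.0

45.0-fold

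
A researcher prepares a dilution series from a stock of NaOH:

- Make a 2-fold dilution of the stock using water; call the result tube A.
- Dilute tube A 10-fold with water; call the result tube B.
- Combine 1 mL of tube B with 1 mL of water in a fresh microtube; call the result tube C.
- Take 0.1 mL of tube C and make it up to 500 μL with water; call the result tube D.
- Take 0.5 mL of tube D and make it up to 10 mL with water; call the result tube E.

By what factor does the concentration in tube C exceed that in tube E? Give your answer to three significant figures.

100

Step 1: 2-fold → factor 2
Step 2: 10-fold → factor 10
Step 3: 1 mL + 1 mL = 2 mL total → factor 2/1 = 2
Step 4: 0.1 mL brought to 500 μL → factor 0.5/0.1 = 5
Step 5: 0.5 mL brought to 10 mL → factor 10/0.5 = 20
Dilution factor to tube C = 40; to tube E = 4000
[tube C]/[tube E] = (factor to tube E)/(factor to tube C) = 4000/40 = 100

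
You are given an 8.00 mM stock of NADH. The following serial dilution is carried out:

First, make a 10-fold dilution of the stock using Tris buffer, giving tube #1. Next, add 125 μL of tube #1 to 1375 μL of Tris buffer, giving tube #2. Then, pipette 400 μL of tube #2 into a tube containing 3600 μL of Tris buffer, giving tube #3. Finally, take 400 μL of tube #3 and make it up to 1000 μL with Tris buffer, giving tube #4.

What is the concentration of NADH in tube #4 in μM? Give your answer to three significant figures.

Step 1: 10-fold → factor 10
Step 2: 125 μL + 1375 μL = 1500 μL total → factor 1500/125 = 12
Step 3: 400 μL + 3600 μL = 4000 μL total → factor 4000/400 = 10
Step 4: 400 μL brought to 1000 μL → factor 1000/400 = 2.5
Dilution factor through tube #4 = 10 × 12 × 10 × 2.5 = 3000
[tube #4] = 8.00 mM / 3000 = 0.002667 mM = 2.67 μM

2.67 μM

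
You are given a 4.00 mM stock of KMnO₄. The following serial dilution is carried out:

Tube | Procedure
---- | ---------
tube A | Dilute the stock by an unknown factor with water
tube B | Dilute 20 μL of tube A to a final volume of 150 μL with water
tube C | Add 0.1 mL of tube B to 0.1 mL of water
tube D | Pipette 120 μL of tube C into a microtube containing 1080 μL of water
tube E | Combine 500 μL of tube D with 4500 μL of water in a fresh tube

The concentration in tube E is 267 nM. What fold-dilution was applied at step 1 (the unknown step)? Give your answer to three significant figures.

9.99-fold

Step 1: unknown factor x
Step 2: 20 μL brought to 150 μL → factor 150/20 = 7.5
Step 3: 0.1 mL + 0.1 mL = 0.2 mL total → factor 0.2/0.1 = 2
Step 4: 120 μL + 1080 μL = 1200 μL total → factor 1200/120 = 10
Step 5: 500 μL + 4500 μL = 5000 μL total → factor 5000/500 = 10
Product of known-step factors = 1500
Overall factor = 4.00 mM / (267 nM) = 14981
x = 14981 / 1500 = 9.99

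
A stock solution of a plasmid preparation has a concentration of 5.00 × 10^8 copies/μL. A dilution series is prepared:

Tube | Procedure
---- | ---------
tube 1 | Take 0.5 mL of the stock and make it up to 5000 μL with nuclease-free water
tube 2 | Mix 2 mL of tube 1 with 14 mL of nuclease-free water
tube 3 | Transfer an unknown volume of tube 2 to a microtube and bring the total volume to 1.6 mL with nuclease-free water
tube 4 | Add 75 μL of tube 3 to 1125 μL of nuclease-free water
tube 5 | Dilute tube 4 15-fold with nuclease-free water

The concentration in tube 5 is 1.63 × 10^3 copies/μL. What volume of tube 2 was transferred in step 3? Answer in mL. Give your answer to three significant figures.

0.100 mL

Step 1: 0.5 mL brought to 5000 μL → factor 5/0.5 = 10
Step 2: 2 mL + 14 mL = 16 mL total → factor 16/2 = 8
Step 3: v brought to 1.6 mL → factor = 1.6 mL/v
Step 4: 75 μL + 1125 μL = 1200 μL total → factor 1200/75 = 16
Step 5: 15-fold → factor 15
Product of known-step factors = 19200
Overall factor = 5.00 × 10^8 copies/μL / (1.63 × 10^3 copies/μL) = 3.0675 × 10^5
Step-3 factor = 3.0675 × 10^5 / 19200 = 15.976
v = 1.6 mL / 15.976 = 0.100 mL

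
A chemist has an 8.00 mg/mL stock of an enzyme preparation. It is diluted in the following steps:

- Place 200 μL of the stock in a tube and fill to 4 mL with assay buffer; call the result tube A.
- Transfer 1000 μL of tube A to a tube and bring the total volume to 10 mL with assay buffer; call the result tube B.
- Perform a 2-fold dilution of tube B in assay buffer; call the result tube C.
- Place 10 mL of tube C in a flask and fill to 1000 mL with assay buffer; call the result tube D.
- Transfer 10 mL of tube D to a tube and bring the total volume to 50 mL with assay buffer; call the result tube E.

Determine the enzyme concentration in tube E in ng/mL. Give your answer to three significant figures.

Step 1: 200 μL brought to 4 mL → factor 4000/200 = 20
Step 2: 1000 μL brought to 10 mL → factor 10000/1000 = 10
Step 3: 2-fold → factor 2
Step 4: 10 mL brought to 1000 mL → factor 1000/10 = 100
Step 5: 10 mL brought to 50 mL → factor 50/10 = 5
Overall dilution factor = 20 × 10 × 2 × 100 × 5 = 2 × 10^5
Final = 8.00 mg/mL / 2 × 10^5 = 4.000 × 10^-5 mg/mL = 40.0 ng/mL

40.0 ng/mL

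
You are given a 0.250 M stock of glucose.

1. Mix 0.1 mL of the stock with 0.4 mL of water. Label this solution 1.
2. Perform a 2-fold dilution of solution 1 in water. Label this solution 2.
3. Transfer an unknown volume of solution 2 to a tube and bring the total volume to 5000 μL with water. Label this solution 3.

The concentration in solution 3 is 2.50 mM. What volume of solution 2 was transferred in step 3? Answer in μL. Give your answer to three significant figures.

500 μL

Step 1: 0.1 mL + 0.4 mL = 0.5 mL total → factor 0.5/0.1 = 5
Step 2: 2-fold → factor 2
Step 3: v brought to 5000 μL → factor = 5000 μL/v
Product of known-step factors = 10
Overall factor = 0.250 M / (2.50 mM) = 100
Step-3 factor = 100 / 10 = 10
v = 5000 μL / 10 = 500 μL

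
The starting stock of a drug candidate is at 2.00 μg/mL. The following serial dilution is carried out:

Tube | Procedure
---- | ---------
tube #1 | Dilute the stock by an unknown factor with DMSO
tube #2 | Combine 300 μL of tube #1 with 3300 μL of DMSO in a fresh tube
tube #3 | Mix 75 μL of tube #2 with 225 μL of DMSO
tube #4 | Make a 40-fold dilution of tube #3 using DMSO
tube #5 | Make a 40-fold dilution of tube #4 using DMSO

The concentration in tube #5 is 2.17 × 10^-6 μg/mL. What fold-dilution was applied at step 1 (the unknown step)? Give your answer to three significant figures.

12.0-fold

Step 1: unknown factor x
Step 2: 300 μL + 3300 μL = 3600 μL total → factor 3600/300 = 12
Step 3: 75 μL + 225 μL = 300 μL total → factor 300/75 = 4
Step 4: 40-fold → factor 40
Step 5: 40-fold → factor 40
Product of known-step factors = 76800
Overall factor = 2.00 μg/mL / (2.17 × 10^-6 μg/mL) = 9.2166 × 10^5
x = 9.2166 × 10^5 / 76800 = 12.0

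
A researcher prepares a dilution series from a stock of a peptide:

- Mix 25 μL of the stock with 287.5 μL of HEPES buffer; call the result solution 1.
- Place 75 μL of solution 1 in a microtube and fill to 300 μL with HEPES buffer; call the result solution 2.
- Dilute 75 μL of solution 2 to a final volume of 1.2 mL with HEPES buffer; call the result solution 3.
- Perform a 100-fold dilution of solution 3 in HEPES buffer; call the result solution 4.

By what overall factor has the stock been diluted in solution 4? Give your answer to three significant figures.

Step 1: 25 μL + 287.5 μL = 312.5 μL total → factor 312.5/25 = 12.5
Step 2: 75 μL brought to 300 μL → factor 300/75 = 4
Step 3: 75 μL brought to 1.2 mL → factor 1200/75 = 16
Step 4: 100-fold → factor 100
Overall dilution factor = 12.5 × 4 × 16 × 100 = 80000

8.00 × 10^4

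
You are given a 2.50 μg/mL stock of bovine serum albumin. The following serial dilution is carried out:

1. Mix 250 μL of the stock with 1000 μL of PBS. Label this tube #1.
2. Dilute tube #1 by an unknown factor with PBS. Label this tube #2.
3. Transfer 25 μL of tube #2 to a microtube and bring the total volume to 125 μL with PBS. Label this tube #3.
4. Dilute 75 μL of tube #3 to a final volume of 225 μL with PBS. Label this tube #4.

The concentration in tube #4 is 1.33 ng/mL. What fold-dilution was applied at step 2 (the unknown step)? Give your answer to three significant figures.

Step 1: 250 μL + 1000 μL = 1250 μL total → factor 1250/250 = 5
Step 2: unknown factor x
Step 3: 25 μL brought to 125 μL → factor 125/25 = 5
Step 4: 75 μL brought to 225 μL → factor 225/75 = 3
Product of known-step factors = 75
Overall factor = 2.50 μg/mL / (1.33 ng/mL) = 1879.7
x = 1879.7 / 75 = 25.1

25.1-fold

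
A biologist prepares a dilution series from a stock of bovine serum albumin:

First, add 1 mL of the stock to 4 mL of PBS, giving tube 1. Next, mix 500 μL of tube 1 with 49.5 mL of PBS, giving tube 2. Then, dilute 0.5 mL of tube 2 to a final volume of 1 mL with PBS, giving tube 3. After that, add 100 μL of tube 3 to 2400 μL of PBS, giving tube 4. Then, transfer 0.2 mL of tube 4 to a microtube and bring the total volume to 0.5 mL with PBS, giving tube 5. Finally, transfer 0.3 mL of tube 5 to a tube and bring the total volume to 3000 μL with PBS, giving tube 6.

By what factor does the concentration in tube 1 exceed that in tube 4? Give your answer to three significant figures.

5.00 × 10^3

Step 1: 1 mL + 4 mL = 5 mL total → factor 5/1 = 5
Step 2: 500 μL + 49.5 mL = 50000 μL total → factor 50000/500 = 100
Step 3: 0.5 mL brought to 1 mL → factor 1/0.5 = 2
Step 4: 100 μL + 2400 μL = 2500 μL total → factor 2500/100 = 25
Dilution factor to tube 1 = 5; to tube 4 = 25000
[tube 1]/[tube 4] = (factor to tube 4)/(factor to tube 1) = 25000/5 = 5.00 × 10^3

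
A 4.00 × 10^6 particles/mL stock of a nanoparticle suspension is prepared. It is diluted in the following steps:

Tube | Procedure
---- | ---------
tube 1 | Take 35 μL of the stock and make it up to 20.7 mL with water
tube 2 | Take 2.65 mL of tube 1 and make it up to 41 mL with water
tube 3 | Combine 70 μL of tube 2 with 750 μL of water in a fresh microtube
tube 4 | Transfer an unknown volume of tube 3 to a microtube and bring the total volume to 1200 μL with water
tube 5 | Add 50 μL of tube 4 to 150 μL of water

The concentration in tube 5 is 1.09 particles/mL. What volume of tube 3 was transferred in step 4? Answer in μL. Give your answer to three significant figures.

140 μL

Step 1: 35 μL brought to 20.7 mL → factor 20700/35 = 591.43
Step 2: 2.65 mL brought to 41 mL → factor 41/2.65 = 15.472
Step 3: 70 μL + 750 μL = 820 μL total → factor 820/70 = 11.714
Step 4: v brought to 1200 μL → factor = 1200 μL/v
Step 5: 50 μL + 150 μL = 200 μL total → factor 200/50 = 4
Product of known-step factors = 4.2876 × 10^5
Overall factor = 4.00 × 10^6 particles/mL / (1.09 particles/mL) = 3.6697 × 10^6
Step-4 factor = 3.6697 × 10^6 / 4.2876 × 10^5 = 8.5589
v = 1200 μL / 8.5589 = 140 μL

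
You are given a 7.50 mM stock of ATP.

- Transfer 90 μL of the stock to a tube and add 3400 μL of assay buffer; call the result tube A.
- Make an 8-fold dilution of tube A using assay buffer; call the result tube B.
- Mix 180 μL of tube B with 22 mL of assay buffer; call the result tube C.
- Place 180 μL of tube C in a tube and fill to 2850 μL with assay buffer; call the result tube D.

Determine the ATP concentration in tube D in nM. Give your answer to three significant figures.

12.4 nM

Step 1: 90 μL + 3400 μL = 3490 μL total → factor 3490/90 = 38.778
Step 2: 8-fold → factor 8
Step 3: 180 μL + 22 mL = 22180 μL total → factor 22180/180 = 123.22
Step 4: 180 μL brought to 2850 μL → factor 2850/180 = 15.833
Overall dilution factor = 38.778 × 8 × 123.22 × 15.833 = 6.0525 × 10^5
Final = 7.50 mM / 6.0525 × 10^5 = 1.239 × 10^-5 mM = 12.4 nM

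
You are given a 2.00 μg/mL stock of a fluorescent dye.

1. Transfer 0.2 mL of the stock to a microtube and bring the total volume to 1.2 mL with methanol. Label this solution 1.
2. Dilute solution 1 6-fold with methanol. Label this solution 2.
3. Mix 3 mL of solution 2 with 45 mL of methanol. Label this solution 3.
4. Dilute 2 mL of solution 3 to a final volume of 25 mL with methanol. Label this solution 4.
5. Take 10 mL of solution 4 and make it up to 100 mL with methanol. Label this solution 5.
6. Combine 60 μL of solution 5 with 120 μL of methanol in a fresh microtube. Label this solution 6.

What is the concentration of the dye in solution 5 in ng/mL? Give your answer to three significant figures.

Step 1: 0.2 mL brought to 1.2 mL → factor 1.2/0.2 = 6
Step 2: 6-fold → factor 6
Step 3: 3 mL + 45 mL = 48 mL total → factor 48/3 = 16
Step 4: 2 mL brought to 25 mL → factor 25/2 = 12.5
Step 5: 10 mL brought to 100 mL → factor 100/10 = 10
Dilution factor through solution 5 = 6 × 6 × 16 × 12.5 × 10 = 72000
[solution 5] = 2.00 μg/mL / 72000 = 2.778 × 10^-5 μg/mL = 0.0278 ng/mL

0.0278 ng/mL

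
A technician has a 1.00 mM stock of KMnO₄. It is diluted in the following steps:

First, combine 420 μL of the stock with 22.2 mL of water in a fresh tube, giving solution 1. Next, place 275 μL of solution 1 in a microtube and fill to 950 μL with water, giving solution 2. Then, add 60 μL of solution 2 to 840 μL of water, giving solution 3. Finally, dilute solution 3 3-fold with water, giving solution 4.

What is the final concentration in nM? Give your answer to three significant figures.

119 nM

Step 1: 420 μL + 22.2 mL = 22620 μL total → factor 22620/420 = 53.857
Step 2: 275 μL brought to 950 μL → factor 950/275 = 3.4545
Step 3: 60 μL + 840 μL = 900 μL total → factor 900/60 = 15
Step 4: 3-fold → factor 3
Overall dilution factor = 53.857 × 3.4545 × 15 × 3 = 8372.3
Final = 1.00 mM / 8372.3 = 0.0001194 mM = 119 nM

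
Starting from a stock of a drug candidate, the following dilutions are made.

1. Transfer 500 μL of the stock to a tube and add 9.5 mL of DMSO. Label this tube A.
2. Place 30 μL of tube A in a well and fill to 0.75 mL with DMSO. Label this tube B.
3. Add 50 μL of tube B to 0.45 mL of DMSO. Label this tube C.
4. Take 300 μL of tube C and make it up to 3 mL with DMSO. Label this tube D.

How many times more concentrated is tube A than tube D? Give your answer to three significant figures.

2.50 × 10^3

Step 1: 500 μL + 9.5 mL = 10000 μL total → factor 10000/500 = 20
Step 2: 30 μL brought to 0.75 mL → factor 750/30 = 25
Step 3: 50 μL + 0.45 mL = 500 μL total → factor 500/50 = 10
Step 4: 300 μL brought to 3 mL → factor 3000/300 = 10
Dilution factor to tube A = 20; to tube D = 50000
[tube A]/[tube D] = (factor to tube D)/(factor to tube A) = 50000/20 = 2.50 × 10^3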